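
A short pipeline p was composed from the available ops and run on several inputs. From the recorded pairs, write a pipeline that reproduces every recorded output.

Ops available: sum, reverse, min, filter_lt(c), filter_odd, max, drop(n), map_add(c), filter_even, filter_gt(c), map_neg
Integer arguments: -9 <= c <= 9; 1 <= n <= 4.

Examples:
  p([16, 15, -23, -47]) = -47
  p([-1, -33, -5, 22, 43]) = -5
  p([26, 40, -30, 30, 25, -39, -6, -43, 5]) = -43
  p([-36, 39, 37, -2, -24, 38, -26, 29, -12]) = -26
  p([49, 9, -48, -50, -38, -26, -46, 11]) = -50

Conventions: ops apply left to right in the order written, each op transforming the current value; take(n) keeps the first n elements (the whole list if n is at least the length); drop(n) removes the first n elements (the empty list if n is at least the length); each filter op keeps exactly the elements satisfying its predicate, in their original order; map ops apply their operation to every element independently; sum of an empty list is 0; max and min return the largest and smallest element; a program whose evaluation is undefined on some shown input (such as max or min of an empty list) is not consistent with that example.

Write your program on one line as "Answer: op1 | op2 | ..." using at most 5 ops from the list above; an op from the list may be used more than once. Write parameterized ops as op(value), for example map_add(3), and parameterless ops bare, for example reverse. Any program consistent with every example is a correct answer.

drop(2) | map_neg | reverse | map_neg | min

Check, running the answer program on each example:
  [16, 15, -23, -47] -> [-23, -47] -> [23, 47] -> [47, 23] -> [-47, -23] -> -47
  [-1, -33, -5, 22, 43] -> [-5, 22, 43] -> [5, -22, -43] -> [-43, -22, 5] -> [43, 22, -5] -> -5
  [26, 40, -30, 30, 25, -39, -6, -43, 5] -> [-30, 30, 25, -39, -6, -43, 5] -> [30, -30, -25, 39, 6, 43, -5] -> [-5, 43, 6, 39, -25, -30, 30] -> [5, -43, -6, -39, 25, 30, -30] -> -43
  [-36, 39, 37, -2, -24, 38, -26, 29, -12] -> [37, -2, -24, 38, -26, 29, -12] -> [-37, 2, 24, -38, 26, -29, 12] -> [12, -29, 26, -38, 24, 2, -37] -> [-12, 29, -26, 38, -24, -2, 37] -> -26
  [49, 9, -48, -50, -38, -26, -46, 11] -> [-48, -50, -38, -26, -46, 11] -> [48, 50, 38, 26, 46, -11] -> [-11, 46, 26, 38, 50, 48] -> [11, -46, -26, -38, -50, -48] -> -50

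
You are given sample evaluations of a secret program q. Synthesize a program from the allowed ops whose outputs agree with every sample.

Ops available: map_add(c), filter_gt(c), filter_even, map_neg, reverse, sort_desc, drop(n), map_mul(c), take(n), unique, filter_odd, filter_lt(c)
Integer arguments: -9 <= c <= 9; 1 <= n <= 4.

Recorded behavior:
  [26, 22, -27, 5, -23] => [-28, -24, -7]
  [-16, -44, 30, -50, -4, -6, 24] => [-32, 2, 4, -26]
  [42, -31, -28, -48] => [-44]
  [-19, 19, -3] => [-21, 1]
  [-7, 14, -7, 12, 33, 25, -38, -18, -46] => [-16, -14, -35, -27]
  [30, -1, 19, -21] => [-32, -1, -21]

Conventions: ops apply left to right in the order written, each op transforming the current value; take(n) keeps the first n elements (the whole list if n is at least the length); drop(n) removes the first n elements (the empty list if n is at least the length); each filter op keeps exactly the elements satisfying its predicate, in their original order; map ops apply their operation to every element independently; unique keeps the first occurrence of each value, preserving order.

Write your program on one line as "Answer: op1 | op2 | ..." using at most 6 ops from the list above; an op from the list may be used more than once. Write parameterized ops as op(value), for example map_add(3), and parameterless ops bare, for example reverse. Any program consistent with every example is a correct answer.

reverse | unique | filter_gt(-7) | reverse | map_neg | map_add(-2)

Check, running the answer program on each example:
  [26, 22, -27, 5, -23] -> [-23, 5, -27, 22, 26] -> [-23, 5, -27, 22, 26] -> [5, 22, 26] -> [26, 22, 5] -> [-26, -22, -5] -> [-28, -24, -7]
  [-16, -44, 30, -50, -4, -6, 24] -> [24, -6, -4, -50, 30, -44, -16] -> [24, -6, -4, -50, 30, -44, -16] -> [24, -6, -4, 30] -> [30, -4, -6, 24] -> [-30, 4, 6, -24] -> [-32, 2, 4, -26]
  [42, -31, -28, -48] -> [-48, -28, -31, 42] -> [-48, -28, -31, 42] -> [42] -> [42] -> [-42] -> [-44]
  [-19, 19, -3] -> [-3, 19, -19] -> [-3, 19, -19] -> [-3, 19] -> [19, -3] -> [-19, 3] -> [-21, 1]
  [-7, 14, -7, 12, 33, 25, -38, -18, -46] -> [-46, -18, -38, 25, 33, 12, -7, 14, -7] -> [-46, -18, -38, 25, 33, 12, -7, 14] -> [25, 33, 12, 14] -> [14, 12, 33, 25] -> [-14, -12, -33, -25] -> [-16, -14, -35, -27]
  [30, -1, 19, -21] -> [-21, 19, -1, 30] -> [-21, 19, -1, 30] -> [19, -1, 30] -> [30, -1, 19] -> [-30, 1, -19] -> [-32, -1, -21]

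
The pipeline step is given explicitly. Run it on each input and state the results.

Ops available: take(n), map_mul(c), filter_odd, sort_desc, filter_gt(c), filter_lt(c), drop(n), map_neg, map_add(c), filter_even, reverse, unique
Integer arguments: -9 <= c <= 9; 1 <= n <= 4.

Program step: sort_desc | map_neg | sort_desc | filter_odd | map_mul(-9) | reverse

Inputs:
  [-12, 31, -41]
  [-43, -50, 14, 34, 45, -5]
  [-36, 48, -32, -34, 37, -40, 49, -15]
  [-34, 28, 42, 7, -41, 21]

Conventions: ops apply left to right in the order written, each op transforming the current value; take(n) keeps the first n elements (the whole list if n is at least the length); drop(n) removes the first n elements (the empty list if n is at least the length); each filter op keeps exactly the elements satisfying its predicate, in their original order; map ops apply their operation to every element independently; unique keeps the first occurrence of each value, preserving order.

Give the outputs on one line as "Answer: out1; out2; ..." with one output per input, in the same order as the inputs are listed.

Execution, op by op:
  [-12, 31, -41] -> [31, -12, -41] -> [-31, 12, 41] -> [41, 12, -31] -> [41, -31] -> [-369, 279] -> [279, -369]
  [-43, -50, 14, 34, 45, -5] -> [45, 34, 14, -5, -43, -50] -> [-45, -34, -14, 5, 43, 50] -> [50, 43, 5, -14, -34, -45] -> [43, 5, -45] -> [-387, -45, 405] -> [405, -45, -387]
  [-36, 48, -32, -34, 37, -40, 49, -15] -> [49, 48, 37, -15, -32, -34, -36, -40] -> [-49, -48, -37, 15, 32, 34, 36, 40] -> [40, 36, 34, 32, 15, -37, -48, -49] -> [15, -37, -49] -> [-135, 333, 441] -> [441, 333, -135]
  [-34, 28, 42, 7, -41, 21] -> [42, 28, 21, 7, -34, -41] -> [-42, -28, -21, -7, 34, 41] -> [41, 34, -7, -21, -28, -42] -> [41, -7, -21] -> [-369, 63, 189] -> [189, 63, -369]

[279, -369]; [405, -45, -387]; [441, 333, -135]; [189, 63, -369]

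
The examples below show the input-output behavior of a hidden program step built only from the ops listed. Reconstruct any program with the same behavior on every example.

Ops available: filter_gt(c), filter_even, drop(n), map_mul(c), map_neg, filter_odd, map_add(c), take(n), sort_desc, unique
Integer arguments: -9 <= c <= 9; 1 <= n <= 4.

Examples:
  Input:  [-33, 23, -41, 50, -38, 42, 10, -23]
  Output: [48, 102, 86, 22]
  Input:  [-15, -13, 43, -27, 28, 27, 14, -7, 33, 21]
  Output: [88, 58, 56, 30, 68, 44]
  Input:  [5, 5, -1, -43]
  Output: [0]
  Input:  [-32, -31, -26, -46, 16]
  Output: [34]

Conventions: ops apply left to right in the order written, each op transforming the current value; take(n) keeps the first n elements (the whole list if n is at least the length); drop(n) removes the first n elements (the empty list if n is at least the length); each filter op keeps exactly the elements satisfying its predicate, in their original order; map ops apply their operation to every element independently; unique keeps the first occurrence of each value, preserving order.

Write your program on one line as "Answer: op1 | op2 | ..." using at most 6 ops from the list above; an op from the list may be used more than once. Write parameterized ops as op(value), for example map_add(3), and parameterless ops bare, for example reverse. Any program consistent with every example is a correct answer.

unique | drop(1) | filter_gt(-4) | map_add(1) | map_mul(-2) | map_neg

Check, running the answer program on each example:
  [-33, 23, -41, 50, -38, 42, 10, -23] -> [-33, 23, -41, 50, -38, 42, 10, -23] -> [23, -41, 50, -38, 42, 10, -23] -> [23, 50, 42, 10] -> [24, 51, 43, 11] -> [-48, -102, -86, -22] -> [48, 102, 86, 22]
  [-15, -13, 43, -27, 28, 27, 14, -7, 33, 21] -> [-15, -13, 43, -27, 28, 27, 14, -7, 33, 21] -> [-13, 43, -27, 28, 27, 14, -7, 33, 21] -> [43, 28, 27, 14, 33, 21] -> [44, 29, 28, 15, 34, 22] -> [-88, -58, -56, -30, -68, -44] -> [88, 58, 56, 30, 68, 44]
  [5, 5, -1, -43] -> [5, -1, -43] -> [-1, -43] -> [-1] -> [0] -> [0] -> [0]
  [-32, -31, -26, -46, 16] -> [-32, -31, -26, -46, 16] -> [-31, -26, -46, 16] -> [16] -> [17] -> [-34] -> [34]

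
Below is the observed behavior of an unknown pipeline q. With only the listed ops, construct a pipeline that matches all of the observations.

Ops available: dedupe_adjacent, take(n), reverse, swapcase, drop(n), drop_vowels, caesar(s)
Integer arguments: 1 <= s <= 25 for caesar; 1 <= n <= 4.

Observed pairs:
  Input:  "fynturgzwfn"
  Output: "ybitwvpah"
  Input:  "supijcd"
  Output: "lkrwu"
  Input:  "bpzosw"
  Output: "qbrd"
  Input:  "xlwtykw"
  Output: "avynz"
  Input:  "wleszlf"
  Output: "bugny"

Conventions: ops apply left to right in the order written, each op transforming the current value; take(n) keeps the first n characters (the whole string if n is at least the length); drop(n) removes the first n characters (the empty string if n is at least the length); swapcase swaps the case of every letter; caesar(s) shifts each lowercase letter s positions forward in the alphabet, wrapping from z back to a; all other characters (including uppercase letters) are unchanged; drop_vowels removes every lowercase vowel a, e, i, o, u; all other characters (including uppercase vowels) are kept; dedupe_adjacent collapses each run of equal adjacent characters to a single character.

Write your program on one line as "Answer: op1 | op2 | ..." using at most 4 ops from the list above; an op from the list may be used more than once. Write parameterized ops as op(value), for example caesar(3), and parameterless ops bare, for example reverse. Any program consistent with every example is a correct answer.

caesar(13) | reverse | caesar(15) | drop(2)

Check, running the answer program on each example:
  "fynturgzwfn" -> "slaghetmjsa" -> "asjmtehgals" -> "phybitwvpah" -> "ybitwvpah"
  "supijcd" -> "fhcvwpq" -> "qpwvchf" -> "felkrwu" -> "lkrwu"
  "bpzosw" -> "ocmbfj" -> "jfbmco" -> "yuqbrd" -> "qbrd"
  "xlwtykw" -> "kyjglxj" -> "jxlgjyk" -> "ymavynz" -> "avynz"
  "wleszlf" -> "jyrfmys" -> "symfryj" -> "hnbugny" -> "bugny"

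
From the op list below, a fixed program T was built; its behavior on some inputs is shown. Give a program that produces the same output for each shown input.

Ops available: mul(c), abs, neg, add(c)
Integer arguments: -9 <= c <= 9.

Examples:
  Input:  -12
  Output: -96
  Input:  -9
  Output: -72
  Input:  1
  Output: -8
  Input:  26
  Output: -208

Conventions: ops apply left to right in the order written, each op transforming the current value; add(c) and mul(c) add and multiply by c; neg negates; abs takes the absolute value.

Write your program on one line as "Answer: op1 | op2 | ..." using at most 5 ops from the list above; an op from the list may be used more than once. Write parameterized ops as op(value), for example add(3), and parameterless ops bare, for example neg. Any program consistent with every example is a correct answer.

mul(2) | mul(-4) | abs | neg

Check, running the answer program on each example:
  -12 -> -24 -> 96 -> 96 -> -96
  -9 -> -18 -> 72 -> 72 -> -72
  1 -> 2 -> -8 -> 8 -> -8
  26 -> 52 -> -208 -> 208 -> -208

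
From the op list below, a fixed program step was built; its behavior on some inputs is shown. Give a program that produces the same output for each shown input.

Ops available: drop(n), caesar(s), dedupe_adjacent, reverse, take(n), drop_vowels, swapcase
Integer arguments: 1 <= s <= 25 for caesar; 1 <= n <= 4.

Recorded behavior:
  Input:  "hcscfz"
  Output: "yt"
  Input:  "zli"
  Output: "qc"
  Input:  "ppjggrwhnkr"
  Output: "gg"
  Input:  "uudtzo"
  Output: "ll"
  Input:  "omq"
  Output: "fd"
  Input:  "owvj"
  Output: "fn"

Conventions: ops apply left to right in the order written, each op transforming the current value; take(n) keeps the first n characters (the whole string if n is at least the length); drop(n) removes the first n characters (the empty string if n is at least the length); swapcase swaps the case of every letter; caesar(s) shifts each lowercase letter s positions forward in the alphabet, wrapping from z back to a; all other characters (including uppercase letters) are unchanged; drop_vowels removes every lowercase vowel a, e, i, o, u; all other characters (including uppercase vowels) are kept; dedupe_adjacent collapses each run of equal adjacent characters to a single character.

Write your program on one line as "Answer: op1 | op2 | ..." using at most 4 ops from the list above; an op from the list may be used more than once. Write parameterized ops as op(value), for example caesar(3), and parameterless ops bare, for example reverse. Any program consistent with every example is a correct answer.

caesar(17) | drop_vowels | take(2)

Check, running the answer program on each example:
  "hcscfz" -> "ytjtwq" -> "ytjtwq" -> "yt"
  "zli" -> "qcz" -> "qcz" -> "qc"
  "ppjggrwhnkr" -> "ggaxxinyebi" -> "ggxxnyb" -> "gg"
  "uudtzo" -> "llukqf" -> "llkqf" -> "ll"
  "omq" -> "fdh" -> "fdh" -> "fd"
  "owvj" -> "fnma" -> "fnm" -> "fn"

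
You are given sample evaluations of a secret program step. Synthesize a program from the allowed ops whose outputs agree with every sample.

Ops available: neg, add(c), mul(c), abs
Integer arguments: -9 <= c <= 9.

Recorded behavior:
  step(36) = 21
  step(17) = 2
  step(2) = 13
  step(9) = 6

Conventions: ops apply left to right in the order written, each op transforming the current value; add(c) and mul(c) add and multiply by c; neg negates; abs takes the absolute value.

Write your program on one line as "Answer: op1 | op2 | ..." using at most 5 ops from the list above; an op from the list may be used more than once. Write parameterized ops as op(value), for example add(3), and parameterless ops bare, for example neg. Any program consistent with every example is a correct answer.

add(-8) | add(-3) | add(-4) | neg | abs

Check, running the answer program on each example:
  36 -> 28 -> 25 -> 21 -> -21 -> 21
  17 -> 9 -> 6 -> 2 -> -2 -> 2
  2 -> -6 -> -9 -> -13 -> 13 -> 13
  9 -> 1 -> -2 -> -6 -> 6 -> 6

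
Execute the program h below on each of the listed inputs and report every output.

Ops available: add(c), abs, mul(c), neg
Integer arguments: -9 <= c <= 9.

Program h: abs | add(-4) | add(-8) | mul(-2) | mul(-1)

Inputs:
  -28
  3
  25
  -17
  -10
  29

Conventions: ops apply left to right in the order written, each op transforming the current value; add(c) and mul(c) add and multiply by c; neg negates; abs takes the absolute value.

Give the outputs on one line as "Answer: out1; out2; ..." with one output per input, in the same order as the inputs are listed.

Execution, op by op:
  -28 -> 28 -> 24 -> 16 -> -32 -> 32
  3 -> 3 -> -1 -> -9 -> 18 -> -18
  25 -> 25 -> 21 -> 13 -> -26 -> 26
  -17 -> 17 -> 13 -> 5 -> -10 -> 10
  -10 -> 10 -> 6 -> -2 -> 4 -> -4
  29 -> 29 -> 25 -> 17 -> -34 -> 34

32; -18; 26; 10; -4; 34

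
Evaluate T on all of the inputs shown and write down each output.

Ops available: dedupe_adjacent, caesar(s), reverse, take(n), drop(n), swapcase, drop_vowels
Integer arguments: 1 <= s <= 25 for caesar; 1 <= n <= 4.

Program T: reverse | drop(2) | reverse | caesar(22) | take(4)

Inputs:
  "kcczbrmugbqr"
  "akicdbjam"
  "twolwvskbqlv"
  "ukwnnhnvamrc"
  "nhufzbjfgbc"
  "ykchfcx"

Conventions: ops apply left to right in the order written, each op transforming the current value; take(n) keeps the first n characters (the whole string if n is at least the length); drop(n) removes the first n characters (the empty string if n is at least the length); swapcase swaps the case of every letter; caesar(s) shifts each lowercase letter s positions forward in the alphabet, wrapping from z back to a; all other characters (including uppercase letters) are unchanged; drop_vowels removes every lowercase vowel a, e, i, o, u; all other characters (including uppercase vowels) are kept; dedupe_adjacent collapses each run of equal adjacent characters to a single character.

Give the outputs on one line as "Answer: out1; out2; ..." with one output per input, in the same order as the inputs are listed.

Execution, op by op:
  "kcczbrmugbqr" -> "rqbgumrbzcck" -> "bgumrbzcck" -> "kcczbrmugb" -> "gyyvxniqcx" -> "gyyv"
  "akicdbjam" -> "majbdcika" -> "jbdcika" -> "akicdbj" -> "wgeyzxf" -> "wgey"
  "twolwvskbqlv" -> "vlqbksvwlowt" -> "qbksvwlowt" -> "twolwvskbq" -> "pskhsrogxm" -> "pskh"
  "ukwnnhnvamrc" -> "crmavnhnnwku" -> "mavnhnnwku" -> "ukwnnhnvam" -> "qgsjjdjrwi" -> "qgsj"
  "nhufzbjfgbc" -> "cbgfjbzfuhn" -> "gfjbzfuhn" -> "nhufzbjfg" -> "jdqbvxfbc" -> "jdqb"
  "ykchfcx" -> "xcfhcky" -> "fhcky" -> "ykchf" -> "ugydb" -> "ugyd"

"gyyv"; "wgey"; "pskh"; "qgsj"; "jdqb"; "ugyd"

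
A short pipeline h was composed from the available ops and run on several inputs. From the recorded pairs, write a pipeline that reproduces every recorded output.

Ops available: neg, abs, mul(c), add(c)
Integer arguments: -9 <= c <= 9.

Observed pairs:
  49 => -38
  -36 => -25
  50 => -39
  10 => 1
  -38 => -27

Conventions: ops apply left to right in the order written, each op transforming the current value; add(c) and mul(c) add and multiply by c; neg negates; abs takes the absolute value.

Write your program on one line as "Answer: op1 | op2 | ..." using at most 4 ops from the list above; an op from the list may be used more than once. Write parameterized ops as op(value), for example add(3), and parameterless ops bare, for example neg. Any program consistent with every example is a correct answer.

abs | neg | add(7) | add(4)

Check, running the answer program on each example:
  49 -> 49 -> -49 -> -42 -> -38
  -36 -> 36 -> -36 -> -29 -> -25
  50 -> 50 -> -50 -> -43 -> -39
  10 -> 10 -> -10 -> -3 -> 1
  -38 -> 38 -> -38 -> -31 -> -27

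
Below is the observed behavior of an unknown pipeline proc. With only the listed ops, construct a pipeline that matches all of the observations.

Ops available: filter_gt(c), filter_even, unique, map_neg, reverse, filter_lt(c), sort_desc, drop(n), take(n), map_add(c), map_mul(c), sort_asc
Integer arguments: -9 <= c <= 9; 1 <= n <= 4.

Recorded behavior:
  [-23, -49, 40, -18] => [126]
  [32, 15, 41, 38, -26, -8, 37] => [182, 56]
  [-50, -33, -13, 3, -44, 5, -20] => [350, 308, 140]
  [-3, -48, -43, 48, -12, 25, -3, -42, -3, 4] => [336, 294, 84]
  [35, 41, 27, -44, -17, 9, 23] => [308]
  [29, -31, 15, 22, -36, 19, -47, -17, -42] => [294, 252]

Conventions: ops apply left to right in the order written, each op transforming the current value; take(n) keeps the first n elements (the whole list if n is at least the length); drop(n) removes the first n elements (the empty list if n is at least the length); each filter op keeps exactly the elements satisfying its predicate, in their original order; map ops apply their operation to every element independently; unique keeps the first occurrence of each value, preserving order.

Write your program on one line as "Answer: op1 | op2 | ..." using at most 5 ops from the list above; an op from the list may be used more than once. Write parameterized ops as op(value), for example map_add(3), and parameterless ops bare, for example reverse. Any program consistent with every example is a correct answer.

map_mul(-7) | sort_desc | filter_gt(-8) | filter_even

Check, running the answer program on each example:
  [-23, -49, 40, -18] -> [161, 343, -280, 126] -> [343, 161, 126, -280] -> [343, 161, 126] -> [126]
  [32, 15, 41, 38, -26, -8, 37] -> [-224, -105, -287, -266, 182, 56, -259] -> [182, 56, -105, -224, -259, -266, -287] -> [182, 56] -> [182, 56]
  [-50, -33, -13, 3, -44, 5, -20] -> [350, 231, 91, -21, 308, -35, 140] -> [350, 308, 231, 140, 91, -21, -35] -> [350, 308, 231, 140, 91] -> [350, 308, 140]
  [-3, -48, -43, 48, -12, 25, -3, -42, -3, 4] -> [21, 336, 301, -336, 84, -175, 21, 294, 21, -28] -> [336, 301, 294, 84, 21, 21, 21, -28, -175, -336] -> [336, 301, 294, 84, 21, 21, 21] -> [336, 294, 84]
  [35, 41, 27, -44, -17, 9, 23] -> [-245, -287, -189, 308, 119, -63, -161] -> [308, 119, -63, -161, -189, -245, -287] -> [308, 119] -> [308]
  [29, -31, 15, 22, -36, 19, -47, -17, -42] -> [-203, 217, -105, -154, 252, -133, 329, 119, 294] -> [329, 294, 252, 217, 119, -105, -133, -154, -203] -> [329, 294, 252, 217, 119] -> [294, 252]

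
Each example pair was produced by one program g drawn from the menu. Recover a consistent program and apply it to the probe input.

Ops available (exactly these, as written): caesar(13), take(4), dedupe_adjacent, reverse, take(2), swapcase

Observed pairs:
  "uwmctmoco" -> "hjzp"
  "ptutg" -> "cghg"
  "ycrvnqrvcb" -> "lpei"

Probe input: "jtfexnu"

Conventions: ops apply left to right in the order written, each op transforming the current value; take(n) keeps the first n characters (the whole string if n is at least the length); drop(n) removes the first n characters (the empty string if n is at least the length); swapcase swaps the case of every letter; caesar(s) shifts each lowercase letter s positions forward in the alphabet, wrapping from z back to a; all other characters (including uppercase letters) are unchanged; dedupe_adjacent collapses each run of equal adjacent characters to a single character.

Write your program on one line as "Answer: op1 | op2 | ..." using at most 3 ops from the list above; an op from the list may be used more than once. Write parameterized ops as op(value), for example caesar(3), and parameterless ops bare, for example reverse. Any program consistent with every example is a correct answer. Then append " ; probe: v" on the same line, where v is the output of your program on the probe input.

take(4) | caesar(13) ; probe: "wgsr"

Check, running the answer program on each example:
  "uwmctmoco" -> "uwmc" -> "hjzp"
  "ptutg" -> "ptut" -> "cghg"
  "ycrvnqrvcb" -> "ycrv" -> "lpei"
  probe: "jtfexnu" -> "jtfe" -> "wgsr"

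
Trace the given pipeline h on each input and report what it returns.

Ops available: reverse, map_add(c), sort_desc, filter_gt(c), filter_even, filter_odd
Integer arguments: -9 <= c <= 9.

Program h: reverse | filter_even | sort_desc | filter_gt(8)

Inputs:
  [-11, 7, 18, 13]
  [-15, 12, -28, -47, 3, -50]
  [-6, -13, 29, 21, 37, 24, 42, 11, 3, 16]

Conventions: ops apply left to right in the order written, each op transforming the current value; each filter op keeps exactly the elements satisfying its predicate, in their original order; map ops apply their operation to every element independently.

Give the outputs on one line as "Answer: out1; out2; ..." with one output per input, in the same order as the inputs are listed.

Execution, op by op:
  [-11, 7, 18, 13] -> [13, 18, 7, -11] -> [18] -> [18] -> [18]
  [-15, 12, -28, -47, 3, -50] -> [-50, 3, -47, -28, 12, -15] -> [-50, -28, 12] -> [12, -28, -50] -> [12]
  [-6, -13, 29, 21, 37, 24, 42, 11, 3, 16] -> [16, 3, 11, 42, 24, 37, 21, 29, -13, -6] -> [16, 42, 24, -6] -> [42, 24, 16, -6] -> [42, 24, 16]

[18]; [12]; [42, 24, 16]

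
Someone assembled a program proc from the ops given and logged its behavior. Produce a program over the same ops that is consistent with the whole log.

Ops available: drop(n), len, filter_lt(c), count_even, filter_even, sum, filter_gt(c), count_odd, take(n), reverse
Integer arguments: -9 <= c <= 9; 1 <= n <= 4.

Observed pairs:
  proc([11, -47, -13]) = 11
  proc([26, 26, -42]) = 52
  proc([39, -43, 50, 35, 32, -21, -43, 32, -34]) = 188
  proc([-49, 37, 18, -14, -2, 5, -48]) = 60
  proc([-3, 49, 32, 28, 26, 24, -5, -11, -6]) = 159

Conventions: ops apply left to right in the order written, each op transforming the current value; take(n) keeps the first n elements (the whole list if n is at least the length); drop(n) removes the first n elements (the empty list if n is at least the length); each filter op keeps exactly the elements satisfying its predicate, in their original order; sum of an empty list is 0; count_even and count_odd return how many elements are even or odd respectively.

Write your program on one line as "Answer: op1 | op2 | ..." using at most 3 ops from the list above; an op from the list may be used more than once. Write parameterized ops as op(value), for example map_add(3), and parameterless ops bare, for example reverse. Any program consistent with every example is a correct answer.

filter_gt(2) | sum

Check, running the answer program on each example:
  [11, -47, -13] -> [11] -> 11
  [26, 26, -42] -> [26, 26] -> 52
  [39, -43, 50, 35, 32, -21, -43, 32, -34] -> [39, 50, 35, 32, 32] -> 188
  [-49, 37, 18, -14, -2, 5, -48] -> [37, 18, 5] -> 60
  [-3, 49, 32, 28, 26, 24, -5, -11, -6] -> [49, 32, 28, 26, 24] -> 159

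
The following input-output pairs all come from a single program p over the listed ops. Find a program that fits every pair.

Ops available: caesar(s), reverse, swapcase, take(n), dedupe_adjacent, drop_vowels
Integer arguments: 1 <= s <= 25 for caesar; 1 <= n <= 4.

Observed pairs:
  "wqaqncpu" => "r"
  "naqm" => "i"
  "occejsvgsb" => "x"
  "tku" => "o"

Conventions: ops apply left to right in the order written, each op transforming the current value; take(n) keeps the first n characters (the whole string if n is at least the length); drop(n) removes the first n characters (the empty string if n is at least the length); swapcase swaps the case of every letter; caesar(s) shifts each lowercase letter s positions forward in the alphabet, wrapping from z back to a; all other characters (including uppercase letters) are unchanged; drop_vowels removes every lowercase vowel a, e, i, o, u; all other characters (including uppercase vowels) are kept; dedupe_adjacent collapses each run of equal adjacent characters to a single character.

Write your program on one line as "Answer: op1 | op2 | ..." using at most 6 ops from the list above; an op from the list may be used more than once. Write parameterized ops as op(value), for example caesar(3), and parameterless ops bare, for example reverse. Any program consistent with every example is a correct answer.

reverse | drop_vowels | dedupe_adjacent | caesar(21) | reverse | take(1)

Check, running the answer program on each example:
  "wqaqncpu" -> "upcnqaqw" -> "pcnqqw" -> "pcnqw" -> "kxilr" -> "rlixk" -> "r"
  "naqm" -> "mqan" -> "mqn" -> "mqn" -> "hli" -> "ilh" -> "i"
  "occejsvgsb" -> "bsgvsjecco" -> "bsgvsjcc" -> "bsgvsjc" -> "wnbqnex" -> "xenqbnw" -> "x"
  "tku" -> "ukt" -> "kt" -> "kt" -> "fo" -> "of" -> "o"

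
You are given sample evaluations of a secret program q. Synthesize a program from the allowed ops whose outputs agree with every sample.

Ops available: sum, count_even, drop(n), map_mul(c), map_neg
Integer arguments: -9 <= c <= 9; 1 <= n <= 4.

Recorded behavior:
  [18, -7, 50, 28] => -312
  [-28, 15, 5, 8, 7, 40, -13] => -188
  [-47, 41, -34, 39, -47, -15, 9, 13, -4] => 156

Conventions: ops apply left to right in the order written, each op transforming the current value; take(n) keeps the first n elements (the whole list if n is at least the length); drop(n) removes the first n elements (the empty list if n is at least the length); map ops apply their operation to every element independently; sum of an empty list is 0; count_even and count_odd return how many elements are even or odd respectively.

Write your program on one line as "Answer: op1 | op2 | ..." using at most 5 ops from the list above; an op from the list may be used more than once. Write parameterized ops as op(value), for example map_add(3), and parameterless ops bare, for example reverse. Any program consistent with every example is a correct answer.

drop(1) | map_mul(-4) | drop(1) | sum

Check, running the answer program on each example:
  [18, -7, 50, 28] -> [-7, 50, 28] -> [28, -200, -112] -> [-200, -112] -> -312
  [-28, 15, 5, 8, 7, 40, -13] -> [15, 5, 8, 7, 40, -13] -> [-60, -20, -32, -28, -160, 52] -> [-20, -32, -28, -160, 52] -> -188
  [-47, 41, -34, 39, -47, -15, 9, 13, -4] -> [41, -34, 39, -47, -15, 9, 13, -4] -> [-164, 136, -156, 188, 60, -36, -52, 16] -> [136, -156, 188, 60, -36, -52, 16] -> 156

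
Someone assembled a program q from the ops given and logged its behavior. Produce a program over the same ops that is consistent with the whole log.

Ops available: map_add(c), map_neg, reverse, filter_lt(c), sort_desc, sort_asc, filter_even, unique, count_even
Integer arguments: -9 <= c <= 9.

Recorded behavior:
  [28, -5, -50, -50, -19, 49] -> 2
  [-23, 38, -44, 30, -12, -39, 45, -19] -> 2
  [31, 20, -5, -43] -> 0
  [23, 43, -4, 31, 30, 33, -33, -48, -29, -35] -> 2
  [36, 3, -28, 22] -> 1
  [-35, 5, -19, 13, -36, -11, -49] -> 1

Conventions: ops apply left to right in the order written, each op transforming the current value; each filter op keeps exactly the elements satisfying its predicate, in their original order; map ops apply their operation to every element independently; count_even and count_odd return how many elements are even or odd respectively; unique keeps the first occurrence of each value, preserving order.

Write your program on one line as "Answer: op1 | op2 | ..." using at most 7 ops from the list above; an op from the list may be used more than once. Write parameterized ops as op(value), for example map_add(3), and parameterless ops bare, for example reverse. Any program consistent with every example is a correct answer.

reverse | sort_asc | filter_lt(7) | map_neg | sort_asc | count_even

Check, running the answer program on each example:
  [28, -5, -50, -50, -19, 49] -> [49, -19, -50, -50, -5, 28] -> [-50, -50, -19, -5, 28, 49] -> [-50, -50, -19, -5] -> [50, 50, 19, 5] -> [5, 19, 50, 50] -> 2
  [-23, 38, -44, 30, -12, -39, 45, -19] -> [-19, 45, -39, -12, 30, -44, 38, -23] -> [-44, -39, -23, -19, -12, 30, 38, 45] -> [-44, -39, -23, -19, -12] -> [44, 39, 23, 19, 12] -> [12, 19, 23, 39, 44] -> 2
  [31, 20, -5, -43] -> [-43, -5, 20, 31] -> [-43, -5, 20, 31] -> [-43, -5] -> [43, 5] -> [5, 43] -> 0
  [23, 43, -4, 31, 30, 33, -33, -48, -29, -35] -> [-35, -29, -48, -33, 33, 30, 31, -4, 43, 23] -> [-48, -35, -33, -29, -4, 23, 30, 31, 33, 43] -> [-48, -35, -33, -29, -4] -> [48, 35, 33, 29, 4] -> [4, 29, 33, 35, 48] -> 2
  [36, 3, -28, 22] -> [22, -28, 3, 36] -> [-28, 3, 22, 36] -> [-28, 3] -> [28, -3] -> [-3, 28] -> 1
  [-35, 5, -19, 13, -36, -11, -49] -> [-49, -11, -36, 13, -19, 5, -35] -> [-49, -36, -35, -19, -11, 5, 13] -> [-49, -36, -35, -19, -11, 5] -> [49, 36, 35, 19, 11, -5] -> [-5, 11, 19, 35, 36, 49] -> 1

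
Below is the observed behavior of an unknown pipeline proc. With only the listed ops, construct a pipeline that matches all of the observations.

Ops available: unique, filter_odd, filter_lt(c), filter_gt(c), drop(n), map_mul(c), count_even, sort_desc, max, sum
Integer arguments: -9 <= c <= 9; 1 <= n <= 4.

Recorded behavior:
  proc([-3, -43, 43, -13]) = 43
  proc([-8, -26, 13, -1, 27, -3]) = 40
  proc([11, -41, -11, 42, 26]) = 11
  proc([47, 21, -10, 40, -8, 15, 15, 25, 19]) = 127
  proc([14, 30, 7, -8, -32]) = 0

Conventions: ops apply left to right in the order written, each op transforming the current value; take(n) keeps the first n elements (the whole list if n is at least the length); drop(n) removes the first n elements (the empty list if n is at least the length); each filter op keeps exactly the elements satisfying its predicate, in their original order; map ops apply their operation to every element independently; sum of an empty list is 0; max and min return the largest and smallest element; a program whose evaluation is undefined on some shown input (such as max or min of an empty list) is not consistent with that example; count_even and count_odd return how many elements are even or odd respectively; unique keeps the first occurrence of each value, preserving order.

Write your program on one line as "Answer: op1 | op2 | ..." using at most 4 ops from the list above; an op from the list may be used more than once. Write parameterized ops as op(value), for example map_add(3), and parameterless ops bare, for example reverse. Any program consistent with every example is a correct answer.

unique | filter_gt(8) | filter_odd | sum

Check, running the answer program on each example:
  [-3, -43, 43, -13] -> [-3, -43, 43, -13] -> [43] -> [43] -> 43
  [-8, -26, 13, -1, 27, -3] -> [-8, -26, 13, -1, 27, -3] -> [13, 27] -> [13, 27] -> 40
  [11, -41, -11, 42, 26] -> [11, -41, -11, 42, 26] -> [11, 42, 26] -> [11] -> 11
  [47, 21, -10, 40, -8, 15, 15, 25, 19] -> [47, 21, -10, 40, -8, 15, 25, 19] -> [47, 21, 40, 15, 25, 19] -> [47, 21, 15, 25, 19] -> 127
  [14, 30, 7, -8, -32] -> [14, 30, 7, -8, -32] -> [14, 30] -> [] -> 0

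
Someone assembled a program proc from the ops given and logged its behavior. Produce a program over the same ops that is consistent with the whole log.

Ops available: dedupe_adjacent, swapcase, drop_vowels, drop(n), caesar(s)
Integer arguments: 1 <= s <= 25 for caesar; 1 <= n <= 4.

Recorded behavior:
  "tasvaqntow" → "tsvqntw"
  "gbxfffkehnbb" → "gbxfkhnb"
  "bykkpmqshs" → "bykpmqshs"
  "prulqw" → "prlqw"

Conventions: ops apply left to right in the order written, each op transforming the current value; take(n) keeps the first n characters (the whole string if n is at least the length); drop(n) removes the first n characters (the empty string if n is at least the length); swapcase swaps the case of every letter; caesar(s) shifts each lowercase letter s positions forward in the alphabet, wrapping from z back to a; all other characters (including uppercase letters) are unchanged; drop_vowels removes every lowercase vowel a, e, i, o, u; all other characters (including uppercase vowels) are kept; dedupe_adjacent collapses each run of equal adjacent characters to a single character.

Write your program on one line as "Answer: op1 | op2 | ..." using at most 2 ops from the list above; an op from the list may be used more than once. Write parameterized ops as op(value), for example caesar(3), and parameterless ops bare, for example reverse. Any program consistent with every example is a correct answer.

dedupe_adjacent | drop_vowels

Check, running the answer program on each example:
  "tasvaqntow" -> "tasvaqntow" -> "tsvqntw"
  "gbxfffkehnbb" -> "gbxfkehnb" -> "gbxfkhnb"
  "bykkpmqshs" -> "bykpmqshs" -> "bykpmqshs"
  "prulqw" -> "prulqw" -> "prlqw"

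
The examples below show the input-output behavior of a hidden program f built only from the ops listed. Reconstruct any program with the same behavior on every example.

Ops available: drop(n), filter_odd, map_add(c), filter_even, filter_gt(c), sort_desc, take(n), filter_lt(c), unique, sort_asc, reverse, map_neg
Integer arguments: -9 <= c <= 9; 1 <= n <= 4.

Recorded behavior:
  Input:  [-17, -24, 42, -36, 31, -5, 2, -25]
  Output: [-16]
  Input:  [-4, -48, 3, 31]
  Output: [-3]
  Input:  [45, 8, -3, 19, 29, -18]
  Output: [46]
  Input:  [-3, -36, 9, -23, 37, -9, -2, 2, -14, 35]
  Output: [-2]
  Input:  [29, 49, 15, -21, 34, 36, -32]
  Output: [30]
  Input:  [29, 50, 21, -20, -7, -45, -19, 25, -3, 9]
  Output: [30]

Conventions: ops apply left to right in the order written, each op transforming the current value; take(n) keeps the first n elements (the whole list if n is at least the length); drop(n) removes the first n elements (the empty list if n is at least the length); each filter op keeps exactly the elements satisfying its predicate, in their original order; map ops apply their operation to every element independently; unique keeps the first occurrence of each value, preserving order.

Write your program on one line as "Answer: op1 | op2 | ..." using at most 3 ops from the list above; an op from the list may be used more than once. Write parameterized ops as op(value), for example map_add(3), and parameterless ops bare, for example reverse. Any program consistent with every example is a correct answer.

take(1) | map_add(1)

Check, running the answer program on each example:
  [-17, -24, 42, -36, 31, -5, 2, -25] -> [-17] -> [-16]
  [-4, -48, 3, 31] -> [-4] -> [-3]
  [45, 8, -3, 19, 29, -18] -> [45] -> [46]
  [-3, -36, 9, -23, 37, -9, -2, 2, -14, 35] -> [-3] -> [-2]
  [29, 49, 15, -21, 34, 36, -32] -> [29] -> [30]
  [29, 50, 21, -20, -7, -45, -19, 25, -3, 9] -> [29] -> [30]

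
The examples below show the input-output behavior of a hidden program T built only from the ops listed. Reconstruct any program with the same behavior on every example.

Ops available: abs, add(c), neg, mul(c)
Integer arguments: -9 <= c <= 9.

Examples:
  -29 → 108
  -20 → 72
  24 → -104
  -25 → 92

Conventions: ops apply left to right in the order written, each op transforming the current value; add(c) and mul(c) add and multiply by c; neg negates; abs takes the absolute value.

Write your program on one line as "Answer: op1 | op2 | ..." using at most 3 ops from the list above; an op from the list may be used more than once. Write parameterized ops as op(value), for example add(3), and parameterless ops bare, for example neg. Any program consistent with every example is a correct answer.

mul(4) | add(8) | neg

Check, running the answer program on each example:
  -29 -> -116 -> -108 -> 108
  -20 -> -80 -> -72 -> 72
  24 -> 96 -> 104 -> -104
  -25 -> -100 -> -92 -> 92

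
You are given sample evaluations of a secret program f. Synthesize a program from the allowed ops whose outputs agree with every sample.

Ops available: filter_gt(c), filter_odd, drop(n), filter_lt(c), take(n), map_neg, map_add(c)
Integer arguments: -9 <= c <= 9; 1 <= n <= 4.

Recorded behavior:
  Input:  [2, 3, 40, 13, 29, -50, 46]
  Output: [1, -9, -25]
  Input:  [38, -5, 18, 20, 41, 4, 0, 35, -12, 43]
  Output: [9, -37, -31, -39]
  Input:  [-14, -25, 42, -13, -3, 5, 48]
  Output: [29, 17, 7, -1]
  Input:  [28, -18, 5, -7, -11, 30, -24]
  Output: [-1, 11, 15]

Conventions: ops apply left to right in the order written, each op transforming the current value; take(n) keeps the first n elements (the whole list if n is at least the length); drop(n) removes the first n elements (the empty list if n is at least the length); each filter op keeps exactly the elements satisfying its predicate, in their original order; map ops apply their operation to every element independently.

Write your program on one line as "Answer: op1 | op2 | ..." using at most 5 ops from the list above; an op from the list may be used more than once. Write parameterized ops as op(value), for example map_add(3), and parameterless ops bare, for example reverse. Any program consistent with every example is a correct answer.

filter_odd | map_add(-7) | map_add(3) | map_neg

Check, running the answer program on each example:
  [2, 3, 40, 13, 29, -50, 46] -> [3, 13, 29] -> [-4, 6, 22] -> [-1, 9, 25] -> [1, -9, -25]
  [38, -5, 18, 20, 41, 4, 0, 35, -12, 43] -> [-5, 41, 35, 43] -> [-12, 34, 28, 36] -> [-9, 37, 31, 39] -> [9, -37, -31, -39]
  [-14, -25, 42, -13, -3, 5, 48] -> [-25, -13, -3, 5] -> [-32, -20, -10, -2] -> [-29, -17, -7, 1] -> [29, 17, 7, -1]
  [28, -18, 5, -7, -11, 30, -24] -> [5, -7, -11] -> [-2, -14, -18] -> [1, -11, -15] -> [-1, 11, 15]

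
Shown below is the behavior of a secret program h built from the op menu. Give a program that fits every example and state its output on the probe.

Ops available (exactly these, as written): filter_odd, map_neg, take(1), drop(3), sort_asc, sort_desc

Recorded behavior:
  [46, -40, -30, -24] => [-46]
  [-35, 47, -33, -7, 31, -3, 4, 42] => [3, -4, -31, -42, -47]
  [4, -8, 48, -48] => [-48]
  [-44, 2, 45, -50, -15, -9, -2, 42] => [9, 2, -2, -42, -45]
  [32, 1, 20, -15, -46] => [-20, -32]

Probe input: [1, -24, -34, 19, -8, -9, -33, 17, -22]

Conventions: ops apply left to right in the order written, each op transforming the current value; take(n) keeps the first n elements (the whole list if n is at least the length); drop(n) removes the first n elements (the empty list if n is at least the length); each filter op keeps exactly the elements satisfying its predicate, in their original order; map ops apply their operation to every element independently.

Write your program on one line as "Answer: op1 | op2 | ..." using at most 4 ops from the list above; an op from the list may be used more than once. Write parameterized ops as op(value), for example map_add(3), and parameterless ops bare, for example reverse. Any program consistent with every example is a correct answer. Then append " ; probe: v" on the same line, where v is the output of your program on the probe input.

sort_asc | map_neg | drop(3) ; probe: [22, 9, 8, -1, -17, -19]

Check, running the answer program on each example:
  [46, -40, -30, -24] -> [-40, -30, -24, 46] -> [40, 30, 24, -46] -> [-46]
  [-35, 47, -33, -7, 31, -3, 4, 42] -> [-35, -33, -7, -3, 4, 31, 42, 47] -> [35, 33, 7, 3, -4, -31, -42, -47] -> [3, -4, -31, -42, -47]
  [4, -8, 48, -48] -> [-48, -8, 4, 48] -> [48, 8, -4, -48] -> [-48]
  [-44, 2, 45, -50, -15, -9, -2, 42] -> [-50, -44, -15, -9, -2, 2, 42, 45] -> [50, 44, 15, 9, 2, -2, -42, -45] -> [9, 2, -2, -42, -45]
  [32, 1, 20, -15, -46] -> [-46, -15, 1, 20, 32] -> [46, 15, -1, -20, -32] -> [-20, -32]
  probe: [1, -24, -34, 19, -8, -9, -33, 17, -22] -> [-34, -33, -24, -22, -9, -8, 1, 17, 19] -> [34, 33, 24, 22, 9, 8, -1, -17, -19] -> [22, 9, 8, -1, -17, -19]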